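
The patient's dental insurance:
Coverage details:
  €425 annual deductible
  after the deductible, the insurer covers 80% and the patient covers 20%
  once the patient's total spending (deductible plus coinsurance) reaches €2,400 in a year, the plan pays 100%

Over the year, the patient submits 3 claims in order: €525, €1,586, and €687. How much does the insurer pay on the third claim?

#1 (€525): €425 to deductible, leaving €100; coinsurance €100 × 20% = €20. Patient pays €445; OOP now €445. Insurer: €525 − €445 = €80.
#2 (€1,586): 20% coinsurance on €1,586 = €317.20. Cost to patient: €317.20. OOP to date €762.20. Plan pays €1,586 − €317.20 = €1,268.80.
#3 (€687): 20% coinsurance on €687 = €137.40. Patient owes €137.40 (running OOP €899.60). Insurer: €687 − €137.40 = €549.60.

€549.60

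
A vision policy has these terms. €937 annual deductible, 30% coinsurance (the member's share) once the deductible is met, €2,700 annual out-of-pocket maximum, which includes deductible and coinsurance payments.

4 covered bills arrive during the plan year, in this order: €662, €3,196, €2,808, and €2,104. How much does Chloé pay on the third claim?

#1 (€662): all of it applies to the deductible. Member pays €662; OOP now €662.
#2 (€3,196): €275 to deductible, leaving €2,921; coinsurance €2,921 × 30% = €876.30. Member pays €1,151.30; OOP now €1,813.30.
#3 (€2,808): deductible met; 30% of €2,808 = €842.40. Member owes €842.40 (running OOP €2,655.70).

€842.40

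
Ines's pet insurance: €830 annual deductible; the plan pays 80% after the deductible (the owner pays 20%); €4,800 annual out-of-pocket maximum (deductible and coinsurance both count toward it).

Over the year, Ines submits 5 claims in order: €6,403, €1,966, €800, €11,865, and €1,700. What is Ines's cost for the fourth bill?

€2,302.20

Claim 1 — €6,403: €830 finishes the deductible; €5,573 goes to coinsurance; owner's 20% is €1,114.60. Owner owes €1,944.60 (running OOP €1,944.60).
Claim 2 — €1,966: deductible already satisfied, so owner's share is 20% × €1,966 = €393.20. Owner owes €393.20 (running OOP €2,337.80).
Claim 3 — €800: 20% coinsurance on €800 = €160. Owner pays €160; OOP now €2,497.80.
Claim 4 — €11,865: deductible met; 20% of €11,865 = €2,373. That would push OOP to €4,870.80, over the €4,800 cap, so owner pays €4,800 − €2,497.80 = €2,302.20.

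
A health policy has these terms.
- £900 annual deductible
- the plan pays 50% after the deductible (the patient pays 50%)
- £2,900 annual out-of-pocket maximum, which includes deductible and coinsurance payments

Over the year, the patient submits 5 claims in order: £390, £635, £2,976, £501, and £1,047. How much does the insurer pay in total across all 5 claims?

£2,649

Claim 1 — £390: fully absorbed by the deductible. Cost to patient: £390. OOP to date £390. Insurer: £390 − £390 = £0.
Claim 2 — £635: £510 finishes the deductible; £125 goes to coinsurance; coinsurance £125 × 50% = £62.50. Patient pays £572.50; OOP now £962.50. Plan pays £635 − £572.50 = £62.50.
Claim 3 — £2,976: deductible met; 50% of £2,976 = £1,488. Cost to patient: £1,488. OOP to date £2,450.50. Insurer: £2,976 − £1,488 = £1,488.
Claim 4 — £501: deductible met; 50% of £501 = £250.50. Cost to patient: £250.50. OOP to date £2,701. Insurer: £501 − £250.50 = £250.50.
Claim 5 — £1,047: 50% coinsurance on £1,047 = £523.50. That would push OOP to £3,224.50, over the £2,900 cap, so patient pays £2,900 − £2,701 = £199. Insurer: £1,047 − £199 = £848.
Insurer total = bills − patient's total = £5,549 − £2,900 = £2,649.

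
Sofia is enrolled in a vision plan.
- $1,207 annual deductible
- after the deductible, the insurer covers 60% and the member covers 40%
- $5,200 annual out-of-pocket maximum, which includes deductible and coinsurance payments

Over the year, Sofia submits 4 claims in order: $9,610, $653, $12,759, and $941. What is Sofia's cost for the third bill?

Claim 1 — $9,610: deductible takes $1,207, $8,403 remains; 40% of $8,403 = $3,361.20. Cost to member: $4,568.20. OOP to date $4,568.20.
Claim 2 — $653: deductible met; 40% of $653 = $261.20. Member owes $261.20 (running OOP $4,829.40).
Claim 3 — $12,759: deductible met; 40% of $12,759 = $5,103.60. OOP would hit $9,933 > $5,200, so the cap limits the member to $5,200 − $4,829.40 = $370.60.

$370.60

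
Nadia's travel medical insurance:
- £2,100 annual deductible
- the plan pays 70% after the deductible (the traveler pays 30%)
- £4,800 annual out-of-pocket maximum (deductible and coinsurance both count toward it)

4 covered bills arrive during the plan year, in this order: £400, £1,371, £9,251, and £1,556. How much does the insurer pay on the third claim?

Bill 1, £400: fully absorbed by the deductible. Traveler pays £400; OOP now £400. Plan pays £400 − £400 = £0.
Bill 2, £1,371: entire amount goes to the deductible. Traveler pays £1,371; OOP now £1,771. Insurer: £1,371 − £1,371 = £0.
Bill 3, £9,251: £329 to deductible, leaving £8,922; coinsurance £8,922 × 30% = £2,676.60. Traveler pays £3,005.60; OOP now £4,776.60. Plan pays £9,251 − £3,005.60 = £6,245.40.

£6,245.40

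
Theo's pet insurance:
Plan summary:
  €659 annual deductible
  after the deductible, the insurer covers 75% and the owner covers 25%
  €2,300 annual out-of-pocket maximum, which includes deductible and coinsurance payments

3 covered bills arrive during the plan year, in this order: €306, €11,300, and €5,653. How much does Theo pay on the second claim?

€1,994

Claim 1 — €306: fully absorbed by the deductible. Cost to owner: €306. OOP to date €306.
Claim 2 — €11,300: €353 to deductible, leaving €10,947; coinsurance €10,947 × 25% = €2,736.75. Together that's €353 + €2,736.75 = €3,089.75. That would push OOP to €3,395.75, over the €2,300 cap, so owner pays €2,300 − €306 = €1,994.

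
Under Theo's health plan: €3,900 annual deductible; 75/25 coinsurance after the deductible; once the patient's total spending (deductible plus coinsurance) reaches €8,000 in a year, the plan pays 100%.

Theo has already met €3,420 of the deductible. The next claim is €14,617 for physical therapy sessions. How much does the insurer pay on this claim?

€3,420 of the €3,900 deductible is already met, leaving €480.
After the €480 deductible portion, €14,617 − €480 = €14,137 is subject to coinsurance.
Patient's 25% share of €14,137 is €3,534.25.
That puts the patient's cost at €480 + €3,534.25 = €4,014.25 before any cap.
Total out-of-pocket so far would be €3,420 + €4,014.25 = €7,434.25, below the €8,000 cap — no reduction.
The plan picks up €14,617 − €4,014.25 = €10,602.75.

€10,602.75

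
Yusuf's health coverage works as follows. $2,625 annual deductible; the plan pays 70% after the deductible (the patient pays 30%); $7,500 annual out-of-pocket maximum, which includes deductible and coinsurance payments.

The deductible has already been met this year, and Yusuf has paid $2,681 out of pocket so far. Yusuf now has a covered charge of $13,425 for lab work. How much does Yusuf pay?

$4,027.50

With the deductible met, the entire $13,425 is subject to coinsurance.
Coinsurance: $13,425 × 30% = $4,027.50.
Year-to-date out-of-pocket becomes $2,681 + $4,027.50 = $6,708.50, still under the $7,500 maximum, so no cap applies.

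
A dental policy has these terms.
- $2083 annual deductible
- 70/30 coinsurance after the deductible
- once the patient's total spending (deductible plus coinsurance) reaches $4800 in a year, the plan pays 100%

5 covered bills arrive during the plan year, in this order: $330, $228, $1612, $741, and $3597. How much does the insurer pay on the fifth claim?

Claim 1 ($330): entire amount goes to the deductible. Patient pays $330; OOP now $330. Insurer: $330 − $330 = $0.
Claim 2 ($228): fully absorbed by the deductible. Cost to patient: $228. OOP to date $558. Insurer: $228 − $228 = $0.
Claim 3 ($1612): $1525 to deductible, leaving $87; coinsurance $87 × 30% = $26.10. Cost to patient: $1551.10. OOP to date $2109.10. Plan pays $1612 − $1551.10 = $60.90.
Claim 4 ($741): deductible already satisfied, so patient's share is 30% × $741 = $222.30. Patient owes $222.30 (running OOP $2331.40). Insurer: $741 − $222.30 = $518.70.
Claim 5 ($3597): 30% coinsurance on $3597 = $1079.10. Patient owes $1079.10 (running OOP $3410.50). Plan pays $3597 − $1079.10 = $2517.90.

$2517.90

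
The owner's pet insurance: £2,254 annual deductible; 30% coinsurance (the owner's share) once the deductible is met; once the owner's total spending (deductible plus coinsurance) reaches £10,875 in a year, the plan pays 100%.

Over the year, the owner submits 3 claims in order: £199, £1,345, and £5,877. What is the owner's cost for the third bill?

£2,260.10

Bill 1, £199: all of it applies to the deductible. Owner owes £199 (running OOP £199).
Bill 2, £1,345: fully absorbed by the deductible. Owner owes £1,345 (running OOP £1,544).
Bill 3, £5,877: £710 to deductible, leaving £5,167; 30% of £5,167 = £1,550.10. Cost to owner: £2,260.10. OOP to date £3,804.10.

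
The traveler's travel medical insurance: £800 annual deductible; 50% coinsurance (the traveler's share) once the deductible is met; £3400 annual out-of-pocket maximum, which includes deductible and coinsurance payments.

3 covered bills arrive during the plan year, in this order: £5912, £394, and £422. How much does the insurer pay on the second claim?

Claim 1 — £5912: £800 finishes the deductible; £5112 goes to coinsurance; traveler's 50% is £2556. Cost to traveler: £3356. OOP to date £3356. Plan pays £5912 − £3356 = £2556.
Claim 2 — £394: deductible met; 50% of £394 = £197. That would push OOP to £3553, over the £3400 cap, so traveler pays £3400 − £3356 = £44. Insurer: £394 − £44 = £350.

£350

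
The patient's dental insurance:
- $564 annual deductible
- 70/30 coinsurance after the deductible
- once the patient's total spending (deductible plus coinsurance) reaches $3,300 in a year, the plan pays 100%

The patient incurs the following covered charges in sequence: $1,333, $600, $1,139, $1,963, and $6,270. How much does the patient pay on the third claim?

Claim 1 ($1,333): deductible takes $564, $769 remains; 30% of $769 = $230.70. Cost to patient: $794.70. OOP to date $794.70.
Claim 2 ($600): 30% coinsurance on $600 = $180. Patient pays $180; OOP now $974.70.
Claim 3 ($1,139): deductible met; 30% of $1,139 = $341.70. Patient owes $341.70 (running OOP $1,316.40).

$341.70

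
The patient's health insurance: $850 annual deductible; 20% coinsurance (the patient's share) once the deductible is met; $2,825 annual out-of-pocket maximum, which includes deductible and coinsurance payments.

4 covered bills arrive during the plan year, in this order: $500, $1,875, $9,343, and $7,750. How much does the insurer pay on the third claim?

Claim 1 — $500: entire amount goes to the deductible. Patient owes $500 (running OOP $500). Insurer: $500 − $500 = $0.
Claim 2 — $1,875: $350 to deductible, leaving $1,525; patient's 20% is $305. Patient pays $655; OOP now $1,155. Insurer: $1,875 − $655 = $1,220.
Claim 3 — $9,343: 20% coinsurance on $9,343 = $1,868.60. Adding that to $1,155 gives $3,023.60, past the $2,825 cap; patient pays only $2,825 − $1,155 = $1,670. Insurer: $9,343 − $1,670 = $7,673.

$7,673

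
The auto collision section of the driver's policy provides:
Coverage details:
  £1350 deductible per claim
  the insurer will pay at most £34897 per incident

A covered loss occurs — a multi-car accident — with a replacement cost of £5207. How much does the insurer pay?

Less the £1350 deductible: £5207 − £1350 = £3857.
That's under the £34897 cap, so the insurer reimburses the full £3857.

£3857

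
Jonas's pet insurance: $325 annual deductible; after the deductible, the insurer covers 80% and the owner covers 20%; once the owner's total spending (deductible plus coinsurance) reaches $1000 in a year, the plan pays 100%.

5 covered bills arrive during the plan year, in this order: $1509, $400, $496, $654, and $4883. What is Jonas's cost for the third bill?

Claim 1 — $1509: deductible takes $325, $1184 remains; 20% of $1184 = $236.80. Owner pays $561.80; OOP now $561.80.
Claim 2 — $400: deductible already satisfied, so owner's share is 20% × $400 = $80. Owner pays $80; OOP now $641.80.
Claim 3 — $496: 20% coinsurance on $496 = $99.20. Owner owes $99.20 (running OOP $741).

$99.20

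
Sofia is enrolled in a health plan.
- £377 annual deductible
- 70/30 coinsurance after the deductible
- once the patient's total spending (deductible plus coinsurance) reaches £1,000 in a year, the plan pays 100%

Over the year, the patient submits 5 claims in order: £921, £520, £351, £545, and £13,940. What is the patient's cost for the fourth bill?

Claim 1 — £921: £377 finishes the deductible; £544 goes to coinsurance; 30% of £544 = £163.20. Patient owes £540.20 (running OOP £540.20).
Claim 2 — £520: deductible met; 30% of £520 = £156. Cost to patient: £156. OOP to date £696.20.
Claim 3 — £351: deductible already satisfied, so patient's share is 30% × £351 = £105.30. Patient owes £105.30 (running OOP £801.50).
Claim 4 — £545: deductible already satisfied, so patient's share is 30% × £545 = £163.50. Patient owes £163.50 (running OOP £965).

£163.50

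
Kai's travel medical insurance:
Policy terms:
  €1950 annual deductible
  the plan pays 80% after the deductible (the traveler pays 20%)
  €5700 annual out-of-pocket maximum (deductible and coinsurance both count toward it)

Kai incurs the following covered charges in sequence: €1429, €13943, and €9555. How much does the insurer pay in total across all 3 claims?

€19227

Bill 1, €1429: entire amount goes to the deductible. Traveler pays €1429; OOP now €1429. Plan pays €1429 − €1429 = €0.
Bill 2, €13943: €521 to deductible, leaving €13422; traveler's 20% is €2684.40. Traveler owes €3205.40 (running OOP €4634.40). Insurer: €13943 − €3205.40 = €10737.60.
Bill 3, €9555: deductible already satisfied, so traveler's share is 20% × €9555 = €1911. Adding that to €4634.40 gives €6545.40, past the €5700 cap; traveler pays only €5700 − €4634.40 = €1065.60. Plan pays €9555 − €1065.60 = €8489.40.
Insurer total: €0 + €10737.60 + €8489.40 = €19227.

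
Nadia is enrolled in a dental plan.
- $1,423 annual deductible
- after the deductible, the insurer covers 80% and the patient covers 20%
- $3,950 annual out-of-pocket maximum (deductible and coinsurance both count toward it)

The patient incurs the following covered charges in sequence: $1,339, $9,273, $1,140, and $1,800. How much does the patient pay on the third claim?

Claim 1 ($1,339): all of it applies to the deductible. Patient pays $1,339; OOP now $1,339.
Claim 2 ($9,273): $84 to deductible, leaving $9,189; 20% of $9,189 = $1,837.80. Patient pays $1,921.80; OOP now $3,260.80.
Claim 3 ($1,140): 20% coinsurance on $1,140 = $228. Patient owes $228 (running OOP $3,488.80).

$228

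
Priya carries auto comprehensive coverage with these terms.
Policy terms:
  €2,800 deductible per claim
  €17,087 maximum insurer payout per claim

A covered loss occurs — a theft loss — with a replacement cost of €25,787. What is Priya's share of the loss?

€8,700

After the deductible, €25,787 − €2,800 = €22,987 remains.
Since €22,987 > €17,087, the payout is capped at €17,087.
Policyholder's share is the uncovered remainder: €25,787 − €17,087 = €8,700.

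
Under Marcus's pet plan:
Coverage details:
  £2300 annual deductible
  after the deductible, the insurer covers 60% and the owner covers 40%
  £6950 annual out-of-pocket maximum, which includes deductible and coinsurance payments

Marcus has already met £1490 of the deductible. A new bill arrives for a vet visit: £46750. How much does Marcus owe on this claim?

£5460

Remaining deductible: £2300 − £1490 = £810.
That leaves £46750 − £810 = £45940 for coinsurance.
40% of £45940 = £18376 falls to the owner.
So the owner owes £810 + £18376 = £19186 before any cap.
Year-to-date out-of-pocket would reach £1490 + £19186 = £20676, above the £6950 maximum, so the owner pays only £6950 − £1490 = £5460.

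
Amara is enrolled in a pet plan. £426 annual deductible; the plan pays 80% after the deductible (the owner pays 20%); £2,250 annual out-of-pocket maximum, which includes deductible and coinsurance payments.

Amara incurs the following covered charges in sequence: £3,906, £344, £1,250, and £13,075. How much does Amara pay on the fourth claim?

£809.20

#1 (£3,906): £426 finishes the deductible; £3,480 goes to coinsurance; coinsurance £3,480 × 20% = £696. Owner owes £1,122 (running OOP £1,122).
#2 (£344): deductible already satisfied, so owner's share is 20% × £344 = £68.80. Cost to owner: £68.80. OOP to date £1,190.80.
#3 (£1,250): deductible already satisfied, so owner's share is 20% × £1,250 = £250. Owner pays £250; OOP now £1,440.80.
#4 (£13,075): 20% coinsurance on £13,075 = £2,615. OOP would hit £4,055.80 > £2,250, so the cap limits the owner to £2,250 − £1,440.80 = £809.20.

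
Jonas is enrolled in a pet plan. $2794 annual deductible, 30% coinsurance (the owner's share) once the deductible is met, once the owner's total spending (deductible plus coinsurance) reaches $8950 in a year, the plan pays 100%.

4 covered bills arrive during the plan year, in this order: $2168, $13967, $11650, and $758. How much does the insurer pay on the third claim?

Claim 1 ($2168): fully absorbed by the deductible. Cost to owner: $2168. OOP to date $2168. Plan pays $2168 − $2168 = $0.
Claim 2 ($13967): $626 to deductible, leaving $13341; coinsurance $13341 × 30% = $4002.30. Cost to owner: $4628.30. OOP to date $6796.30. Plan pays $13967 − $4628.30 = $9338.70.
Claim 3 ($11650): deductible met; 30% of $11650 = $3495. OOP would hit $10291.30 > $8950, so the cap limits the owner to $8950 − $6796.30 = $2153.70. Plan pays $11650 − $2153.70 = $9496.30.

$9496.30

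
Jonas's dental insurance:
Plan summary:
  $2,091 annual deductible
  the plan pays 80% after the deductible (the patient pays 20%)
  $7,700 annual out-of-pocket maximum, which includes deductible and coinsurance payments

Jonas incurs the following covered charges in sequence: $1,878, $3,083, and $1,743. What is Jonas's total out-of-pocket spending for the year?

$3,013.60

Claim 1 — $1,878: all of it applies to the deductible. Cost to patient: $1,878. OOP to date $1,878.
Claim 2 — $3,083: $213 to deductible, leaving $2,870; patient's 20% is $574. Patient owes $787 (running OOP $2,665).
Claim 3 — $1,743: 20% coinsurance on $1,743 = $348.60. Cost to patient: $348.60. OOP to date $3,013.60.
Summing the patient's payments: $1,878 + $787 + $348.60 = $3,013.60.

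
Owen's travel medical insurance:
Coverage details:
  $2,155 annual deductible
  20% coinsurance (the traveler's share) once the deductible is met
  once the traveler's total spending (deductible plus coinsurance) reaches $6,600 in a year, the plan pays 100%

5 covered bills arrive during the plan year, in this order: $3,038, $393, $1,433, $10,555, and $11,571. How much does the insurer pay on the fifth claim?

$9,778.80

#1 ($3,038): $2,155 finishes the deductible; $883 goes to coinsurance; 20% of $883 = $176.60. Cost to traveler: $2,331.60. OOP to date $2,331.60. Plan pays $3,038 − $2,331.60 = $706.40.
#2 ($393): deductible met; 20% of $393 = $78.60. Traveler owes $78.60 (running OOP $2,410.20). Plan pays $393 − $78.60 = $314.40.
#3 ($1,433): deductible already satisfied, so traveler's share is 20% × $1,433 = $286.60. Traveler pays $286.60; OOP now $2,696.80. Plan pays $1,433 − $286.60 = $1,146.40.
#4 ($10,555): deductible met; 20% of $10,555 = $2,111. Cost to traveler: $2,111. OOP to date $4,807.80. Insurer: $10,555 − $2,111 = $8,444.
#5 ($11,571): deductible already satisfied, so traveler's share is 20% × $11,571 = $2,314.20. That would push OOP to $7,122, over the $6,600 cap, so traveler pays $6,600 − $4,807.80 = $1,792.20. Insurer: $11,571 − $1,792.20 = $9,778.80.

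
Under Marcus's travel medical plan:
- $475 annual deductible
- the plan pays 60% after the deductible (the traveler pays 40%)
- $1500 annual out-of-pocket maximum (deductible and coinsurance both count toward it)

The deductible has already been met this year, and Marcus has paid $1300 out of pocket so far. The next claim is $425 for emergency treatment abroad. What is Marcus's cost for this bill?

$170

The deductible is already satisfied, so the full bill goes to coinsurance.
Coinsurance: $425 × 40% = $170.
Year-to-date out-of-pocket becomes $1300 + $170 = $1470, still under the $1500 maximum, so no cap applies.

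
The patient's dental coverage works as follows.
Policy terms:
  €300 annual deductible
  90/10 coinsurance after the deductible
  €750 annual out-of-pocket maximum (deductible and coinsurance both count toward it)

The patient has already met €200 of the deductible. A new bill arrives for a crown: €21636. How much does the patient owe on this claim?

€200 of the €300 deductible is already met, leaving €100.
After the €100 deductible portion, €21636 − €100 = €21536 is subject to coinsurance.
10% of €21536 = €2153.60 falls to the patient.
That puts the patient's cost at €100 + €2153.60 = €2253.60 before any cap.
Adding €2253.60 to the €200 already spent would give €2453.60, which exceeds the €750 cap; the patient pays just €750 − €200 = €550.

€550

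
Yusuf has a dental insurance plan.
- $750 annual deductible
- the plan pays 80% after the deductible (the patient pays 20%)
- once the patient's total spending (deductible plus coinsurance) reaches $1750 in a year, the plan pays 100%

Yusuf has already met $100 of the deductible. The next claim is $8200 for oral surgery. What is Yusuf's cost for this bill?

$100 of the $750 deductible is already met, leaving $650.
The remaining $7550 (= $8200 − $650) moves to coinsurance.
20% of $7550 = $1510 falls to the patient.
That puts the patient's cost at $650 + $1510 = $2160 before any cap.
Adding $2160 to the $100 already spent would give $2260, which exceeds the $1750 cap; the patient pays just $1750 − $100 = $1650.

$1650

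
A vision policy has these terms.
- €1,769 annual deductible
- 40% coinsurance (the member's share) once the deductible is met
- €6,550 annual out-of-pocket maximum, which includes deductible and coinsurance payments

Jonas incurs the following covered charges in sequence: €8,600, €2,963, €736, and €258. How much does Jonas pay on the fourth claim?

Claim 1 (€8,600): €1,769 finishes the deductible; €6,831 goes to coinsurance; 40% of €6,831 = €2,732.40. Cost to member: €4,501.40. OOP to date €4,501.40.
Claim 2 (€2,963): 40% coinsurance on €2,963 = €1,185.20. Member owes €1,185.20 (running OOP €5,686.60).
Claim 3 (€736): deductible already satisfied, so member's share is 40% × €736 = €294.40. Member owes €294.40 (running OOP €5,981).
Claim 4 (€258): deductible already satisfied, so member's share is 40% × €258 = €103.20. Cost to member: €103.20. OOP to date €6,084.20.

€103.20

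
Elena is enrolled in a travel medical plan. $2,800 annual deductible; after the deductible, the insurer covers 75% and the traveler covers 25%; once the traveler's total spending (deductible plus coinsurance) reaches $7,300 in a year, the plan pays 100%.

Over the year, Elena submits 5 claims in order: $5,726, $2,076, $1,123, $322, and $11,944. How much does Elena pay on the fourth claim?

Bill 1, $5,726: deductible takes $2,800, $2,926 remains; coinsurance $2,926 × 25% = $731.50. Cost to traveler: $3,531.50. OOP to date $3,531.50.
Bill 2, $2,076: deductible already satisfied, so traveler's share is 25% × $2,076 = $519. Cost to traveler: $519. OOP to date $4,050.50.
Bill 3, $1,123: deductible already satisfied, so traveler's share is 25% × $1,123 = $280.75. Traveler pays $280.75; OOP now $4,331.25.
Bill 4, $322: deductible met; 25% of $322 = $80.50. Traveler pays $80.50; OOP now $4,411.75.

$80.50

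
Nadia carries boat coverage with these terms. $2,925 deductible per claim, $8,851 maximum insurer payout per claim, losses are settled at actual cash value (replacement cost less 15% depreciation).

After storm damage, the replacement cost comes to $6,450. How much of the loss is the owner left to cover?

Depreciate 15%: the covered value is $6,450 × 0.85 = $5,482.50.
Less the $2,925 deductible: $5,482.50 − $2,925 = $2,557.50.
$2,557.50 is within the $8,851 limit, so the insurer pays $2,557.50.
Out of pocket: $6,450 − $2,557.50 = $3,892.50.

$3,892.50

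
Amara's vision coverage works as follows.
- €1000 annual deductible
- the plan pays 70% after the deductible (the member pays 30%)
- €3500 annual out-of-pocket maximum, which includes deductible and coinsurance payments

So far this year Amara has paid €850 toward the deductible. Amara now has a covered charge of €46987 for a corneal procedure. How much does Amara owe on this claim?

€850 of the €1000 deductible is already met, leaving €150.
That leaves €46987 − €150 = €46837 for coinsurance.
Member's 30% share of €46837 is €14051.10.
So the member owes €150 + €14051.10 = €14201.10 before any cap.
That would bring total out-of-pocket to €15051.10, past the €3500 cap. The member is capped at €3500 − €850 = €2650 on this claim.

€2650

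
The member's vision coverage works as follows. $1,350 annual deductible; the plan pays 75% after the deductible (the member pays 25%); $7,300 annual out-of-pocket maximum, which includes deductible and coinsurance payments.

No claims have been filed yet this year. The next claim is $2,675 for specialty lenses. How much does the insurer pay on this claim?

Nothing has been paid toward the $1,350 deductible, so the first $1,350 of this charge is applied there.
The remaining $1,325 (= $2,675 − $1,350) moves to coinsurance.
Coinsurance: $1,325 × 25% = $331.25.
Member responsibility before any cap: $1,350 + $331.25 = $1,681.25.
Year-to-date out-of-pocket becomes $0 + $1,681.25 = $1,681.25, still under the $7,300 maximum, so no cap applies.
Insurer pays the balance: $2,675 − $1,681.25 = $993.75.

$993.75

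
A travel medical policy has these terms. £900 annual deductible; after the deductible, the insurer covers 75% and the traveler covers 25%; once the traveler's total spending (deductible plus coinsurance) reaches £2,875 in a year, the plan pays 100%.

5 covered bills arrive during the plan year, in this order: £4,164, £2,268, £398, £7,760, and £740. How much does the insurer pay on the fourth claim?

Claim 1 — £4,164: £900 finishes the deductible; £3,264 goes to coinsurance; 25% of £3,264 = £816. Traveler pays £1,716; OOP now £1,716. Insurer: £4,164 − £1,716 = £2,448.
Claim 2 — £2,268: deductible met; 25% of £2,268 = £567. Cost to traveler: £567. OOP to date £2,283. Insurer: £2,268 − £567 = £1,701.
Claim 3 — £398: deductible met; 25% of £398 = £99.50. Cost to traveler: £99.50. OOP to date £2,382.50. Plan pays £398 − £99.50 = £298.50.
Claim 4 — £7,760: 25% coinsurance on £7,760 = £1,940. Adding that to £2,382.50 gives £4,322.50, past the £2,875 cap; traveler pays only £2,875 − £2,382.50 = £492.50. Plan pays £7,760 − £492.50 = £7,267.50.

£7,267.50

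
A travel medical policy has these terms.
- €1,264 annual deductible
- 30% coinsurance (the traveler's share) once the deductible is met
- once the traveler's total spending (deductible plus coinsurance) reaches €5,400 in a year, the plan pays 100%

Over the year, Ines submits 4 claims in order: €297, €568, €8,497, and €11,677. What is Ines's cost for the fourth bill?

Claim 1 (€297): entire amount goes to the deductible. Traveler owes €297 (running OOP €297).
Claim 2 (€568): entire amount goes to the deductible. Traveler owes €568 (running OOP €865).
Claim 3 (€8,497): deductible takes €399, €8,098 remains; coinsurance €8,098 × 30% = €2,429.40. Traveler pays €2,828.40; OOP now €3,693.40.
Claim 4 (€11,677): deductible already satisfied, so traveler's share is 30% × €11,677 = €3,503.10. OOP would hit €7,196.50 > €5,400, so the cap limits the traveler to €5,400 − €3,693.40 = €1,706.60.

€1,706.60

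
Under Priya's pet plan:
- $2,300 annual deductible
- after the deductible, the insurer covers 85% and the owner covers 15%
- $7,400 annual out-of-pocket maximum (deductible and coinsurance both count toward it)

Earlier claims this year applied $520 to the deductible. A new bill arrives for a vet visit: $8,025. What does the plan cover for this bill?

$520 of the $2,300 deductible is already met, leaving $1,780.
That leaves $8,025 − $1,780 = $6,245 for coinsurance.
15% of $6,245 = $936.75 falls to the owner.
So the owner owes $1,780 + $936.75 = $2,716.75 before any cap.
Year-to-date out-of-pocket becomes $520 + $2,716.75 = $3,236.75, still under the $7,400 maximum, so no cap applies.
The plan picks up $8,025 − $2,716.75 = $5,308.25.

$5,308.25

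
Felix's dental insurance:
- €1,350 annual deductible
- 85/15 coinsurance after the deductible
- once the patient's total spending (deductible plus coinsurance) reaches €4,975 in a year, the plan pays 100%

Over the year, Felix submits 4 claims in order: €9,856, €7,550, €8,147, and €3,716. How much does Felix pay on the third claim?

Claim 1 (€9,856): €1,350 to deductible, leaving €8,506; 15% of €8,506 = €1,275.90. Patient owes €2,625.90 (running OOP €2,625.90).
Claim 2 (€7,550): 15% coinsurance on €7,550 = €1,132.50. Patient pays €1,132.50; OOP now €3,758.40.
Claim 3 (€8,147): deductible already satisfied, so patient's share is 15% × €8,147 = €1,222.05. That would push OOP to €4,980.45, over the €4,975 cap, so patient pays €4,975 − €3,758.40 = €1,216.60.

€1,216.60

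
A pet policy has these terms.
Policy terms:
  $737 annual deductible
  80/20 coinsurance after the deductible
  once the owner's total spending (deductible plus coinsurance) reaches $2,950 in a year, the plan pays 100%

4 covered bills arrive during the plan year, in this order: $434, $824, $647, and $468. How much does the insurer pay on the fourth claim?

Bill 1, $434: all of it applies to the deductible. Owner owes $434 (running OOP $434). Insurer: $434 − $434 = $0.
Bill 2, $824: $303 to deductible, leaving $521; 20% of $521 = $104.20. Owner pays $407.20; OOP now $841.20. Insurer: $824 − $407.20 = $416.80.
Bill 3, $647: deductible met; 20% of $647 = $129.40. Owner owes $129.40 (running OOP $970.60). Insurer: $647 − $129.40 = $517.60.
Bill 4, $468: 20% coinsurance on $468 = $93.60. Owner pays $93.60; OOP now $1,064.20. Plan pays $468 − $93.60 = $374.40.

$374.40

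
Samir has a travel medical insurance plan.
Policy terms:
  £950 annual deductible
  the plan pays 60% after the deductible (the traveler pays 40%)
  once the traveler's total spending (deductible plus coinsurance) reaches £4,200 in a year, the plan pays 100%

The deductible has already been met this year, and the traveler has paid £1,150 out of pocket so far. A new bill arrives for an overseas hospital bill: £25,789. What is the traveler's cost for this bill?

The deductible is already satisfied, so the full bill goes to coinsurance.
Coinsurance: £25,789 × 40% = £10,315.60.
Year-to-date out-of-pocket would reach £1,150 + £10,315.60 = £11,465.60, above the £4,200 maximum, so the traveler pays only £4,200 − £1,150 = £3,050.

£3,050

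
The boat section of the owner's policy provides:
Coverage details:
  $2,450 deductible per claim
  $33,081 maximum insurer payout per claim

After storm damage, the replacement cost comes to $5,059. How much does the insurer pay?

Subtract the deductible: $5,059 − $2,450 = $2,609.
That's under the $33,081 cap, so the insurer reimburses the full $2,609.

$2,609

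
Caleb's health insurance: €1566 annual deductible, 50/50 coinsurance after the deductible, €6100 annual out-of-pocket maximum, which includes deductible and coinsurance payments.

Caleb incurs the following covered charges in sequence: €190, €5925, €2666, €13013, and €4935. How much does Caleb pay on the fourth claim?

€926.50

Bill 1, €190: entire amount goes to the deductible. Patient pays €190; OOP now €190.
Bill 2, €5925: €1376 finishes the deductible; €4549 goes to coinsurance; patient's 50% is €2274.50. Cost to patient: €3650.50. OOP to date €3840.50.
Bill 3, €2666: deductible already satisfied, so patient's share is 50% × €2666 = €1333. Patient owes €1333 (running OOP €5173.50).
Bill 4, €13013: 50% coinsurance on €13013 = €6506.50. Adding that to €5173.50 gives €11680, past the €6100 cap; patient pays only €6100 − €5173.50 = €926.50.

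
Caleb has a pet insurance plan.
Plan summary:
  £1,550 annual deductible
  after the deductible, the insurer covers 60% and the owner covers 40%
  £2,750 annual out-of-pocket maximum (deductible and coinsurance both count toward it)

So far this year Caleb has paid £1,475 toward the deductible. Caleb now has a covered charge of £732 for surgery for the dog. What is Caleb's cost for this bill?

£1,475 of the £1,550 deductible is already met, leaving £75.
The remaining £657 (= £732 − £75) moves to coinsurance.
Coinsurance: £657 × 40% = £262.80.
So the owner owes £75 + £262.80 = £337.80 before any cap.
Cumulative spending £1,475 + £337.80 = £1,812.80 stays under the £2,750 maximum.

£337.80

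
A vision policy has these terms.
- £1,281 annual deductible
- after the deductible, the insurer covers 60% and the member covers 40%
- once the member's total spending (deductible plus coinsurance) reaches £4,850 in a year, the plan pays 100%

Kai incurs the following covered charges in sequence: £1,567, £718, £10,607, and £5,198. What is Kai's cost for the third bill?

Claim 1 (£1,567): £1,281 to deductible, leaving £286; 40% of £286 = £114.40. Cost to member: £1,395.40. OOP to date £1,395.40.
Claim 2 (£718): deductible met; 40% of £718 = £287.20. Cost to member: £287.20. OOP to date £1,682.60.
Claim 3 (£10,607): deductible already satisfied, so member's share is 40% × £10,607 = £4,242.80. OOP would hit £5,925.40 > £4,850, so the cap limits the member to £4,850 − £1,682.60 = £3,167.40.

£3,167.40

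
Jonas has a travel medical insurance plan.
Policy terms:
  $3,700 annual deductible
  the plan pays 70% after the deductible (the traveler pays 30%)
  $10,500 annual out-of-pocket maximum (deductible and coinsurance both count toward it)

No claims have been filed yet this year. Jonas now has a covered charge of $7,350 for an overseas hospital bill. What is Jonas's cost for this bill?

$4,795

Nothing has been paid toward the $3,700 deductible, so the first $3,700 of this charge is applied there.
After the $3,700 deductible portion, $7,350 − $3,700 = $3,650 is subject to coinsurance.
30% of $3,650 = $1,095 falls to the traveler.
Traveler responsibility before any cap: $3,700 + $1,095 = $4,795.
Cumulative spending $0 + $4,795 = $4,795 stays under the $10,500 maximum.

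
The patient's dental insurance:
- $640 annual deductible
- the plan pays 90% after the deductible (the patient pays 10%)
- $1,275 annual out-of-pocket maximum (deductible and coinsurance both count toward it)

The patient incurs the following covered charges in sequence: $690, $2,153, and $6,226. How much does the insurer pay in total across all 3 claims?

Claim 1 — $690: deductible takes $640, $50 remains; coinsurance $50 × 10% = $5. Cost to patient: $645. OOP to date $645. Insurer: $690 − $645 = $45.
Claim 2 — $2,153: deductible already satisfied, so patient's share is 10% × $2,153 = $215.30. Patient pays $215.30; OOP now $860.30. Plan pays $2,153 − $215.30 = $1,937.70.
Claim 3 — $6,226: 10% coinsurance on $6,226 = $622.60. OOP would hit $1,482.90 > $1,275, so the cap limits the patient to $1,275 − $860.30 = $414.70. Insurer: $6,226 − $414.70 = $5,811.30.
Insurer total = bills − patient's total = $9,069 − $1,275 = $7,794.

$7,794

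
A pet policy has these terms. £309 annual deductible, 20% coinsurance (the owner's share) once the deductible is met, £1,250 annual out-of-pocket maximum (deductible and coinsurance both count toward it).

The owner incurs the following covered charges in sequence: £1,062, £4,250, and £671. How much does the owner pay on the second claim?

£790.40

Bill 1, £1,062: £309 to deductible, leaving £753; owner's 20% is £150.60. Cost to owner: £459.60. OOP to date £459.60.
Bill 2, £4,250: deductible met; 20% of £4,250 = £850. That would push OOP to £1,309.60, over the £1,250 cap, so owner pays £1,250 − £459.60 = £790.40.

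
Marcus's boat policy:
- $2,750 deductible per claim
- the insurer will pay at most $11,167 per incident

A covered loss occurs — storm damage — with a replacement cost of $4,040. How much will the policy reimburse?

$1,290

After the deductible, $4,040 − $2,750 = $1,290 remains.
That's under the $11,167 cap, so the insurer reimburses the full $1,290.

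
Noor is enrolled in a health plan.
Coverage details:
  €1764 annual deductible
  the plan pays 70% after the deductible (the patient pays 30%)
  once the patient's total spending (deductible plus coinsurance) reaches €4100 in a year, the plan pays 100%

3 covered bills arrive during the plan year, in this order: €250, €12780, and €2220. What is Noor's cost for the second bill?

€3850

Claim 1 — €250: entire amount goes to the deductible. Patient pays €250; OOP now €250.
Claim 2 — €12780: €1514 to deductible, leaving €11266; 30% of €11266 = €3379.80. Deductible plus coinsurance: €1514 + €3379.80 = €4893.80. Adding that to €250 gives €5143.80, past the €4100 cap; patient pays only €4100 − €250 = €3850.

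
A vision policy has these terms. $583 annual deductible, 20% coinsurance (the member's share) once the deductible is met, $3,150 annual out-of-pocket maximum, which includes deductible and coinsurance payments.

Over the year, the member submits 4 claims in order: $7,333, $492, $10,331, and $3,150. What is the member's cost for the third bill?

Claim 1 ($7,333): $583 to deductible, leaving $6,750; 20% of $6,750 = $1,350. Cost to member: $1,933. OOP to date $1,933.
Claim 2 ($492): 20% coinsurance on $492 = $98.40. Cost to member: $98.40. OOP to date $2,031.40.
Claim 3 ($10,331): deductible already satisfied, so member's share is 20% × $10,331 = $2,066.20. Adding that to $2,031.40 gives $4,097.60, past the $3,150 cap; member pays only $3,150 − $2,031.40 = $1,118.60.

$1,118.60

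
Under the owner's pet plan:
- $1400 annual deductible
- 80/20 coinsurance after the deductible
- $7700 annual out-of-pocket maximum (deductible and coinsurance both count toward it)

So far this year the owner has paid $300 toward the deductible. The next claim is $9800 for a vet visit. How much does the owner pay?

Remaining deductible: $1400 − $300 = $1100.
The remaining $8700 (= $9800 − $1100) moves to coinsurance.
Coinsurance: $8700 × 20% = $1740.
So the owner owes $1100 + $1740 = $2840 before any cap.
Year-to-date out-of-pocket becomes $300 + $2840 = $3140, still under the $7700 maximum, so no cap applies.

$2840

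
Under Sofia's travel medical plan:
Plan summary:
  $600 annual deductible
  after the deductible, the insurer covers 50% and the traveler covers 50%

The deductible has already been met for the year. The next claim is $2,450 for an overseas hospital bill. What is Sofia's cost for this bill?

With the deductible met, the entire $2,450 is subject to coinsurance.
Coinsurance: $2,450 × 50% = $1,225.

$1,225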